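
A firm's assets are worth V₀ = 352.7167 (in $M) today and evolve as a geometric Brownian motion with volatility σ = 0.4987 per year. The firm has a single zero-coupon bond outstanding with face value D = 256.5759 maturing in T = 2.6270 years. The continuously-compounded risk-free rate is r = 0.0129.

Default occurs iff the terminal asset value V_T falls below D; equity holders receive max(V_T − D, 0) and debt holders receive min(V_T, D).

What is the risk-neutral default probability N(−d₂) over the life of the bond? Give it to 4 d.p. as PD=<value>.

PD=0.4874

d₁ = [ln(V₀/D) + (r + σ²/2)T] / (σ√T)
   = [ln(352.7167/256.5759) + (0.0129 + 0.5·0.4987²)·2.6270] / (0.4987·√2.6270)
   = [0.318241 + 0.360558] / 0.808294 = 0.839792
d₂ = d₁ − σ√T = 0.839792 − 0.808294 = 0.031498
risk-neutral PD = N(−d₂) = N(-0.031498) = 0.487436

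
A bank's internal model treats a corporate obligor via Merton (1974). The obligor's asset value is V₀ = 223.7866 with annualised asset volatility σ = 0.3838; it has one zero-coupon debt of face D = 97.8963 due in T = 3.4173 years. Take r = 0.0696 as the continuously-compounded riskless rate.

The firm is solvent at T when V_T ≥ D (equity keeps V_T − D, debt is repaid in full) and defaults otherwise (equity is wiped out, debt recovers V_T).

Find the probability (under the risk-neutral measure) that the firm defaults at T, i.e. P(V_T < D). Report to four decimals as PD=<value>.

d₁ = [ln(V₀/D) + (r + σ²/2)T] / (σ√T)
   = [ln(223.7866/97.8963) + (0.0696 + 0.5·0.3838²)·3.4173] / (0.3838·√3.4173)
   = [0.826784 + 0.489532] / 0.709490 = 1.855299
d₂ = d₁ − σ√T = 1.855299 − 0.709490 = 1.145808
risk-neutral PD = N(−d₂) = N(-1.145808) = 0.125937

PD=0.1259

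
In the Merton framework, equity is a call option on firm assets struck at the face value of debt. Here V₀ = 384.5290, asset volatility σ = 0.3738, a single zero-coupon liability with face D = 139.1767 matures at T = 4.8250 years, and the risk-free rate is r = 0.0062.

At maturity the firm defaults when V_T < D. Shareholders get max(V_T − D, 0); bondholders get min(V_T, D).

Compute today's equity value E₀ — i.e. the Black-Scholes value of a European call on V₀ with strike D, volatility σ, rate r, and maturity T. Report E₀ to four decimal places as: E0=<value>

E0=257.9478

d₁ = [ln(V₀/D) + (r + σ²/2)T] / (σ√T)
   = [ln(384.5290/139.1767) + (0.0062 + 0.5·0.3738²)·4.8250] / (0.3738·√4.8250)
   = [1.016275 + 0.367005] / 0.821085 = 1.684698
d₂ = d₁ − σ√T = 1.684698 − 0.821085 = 0.863613
N(d₁) = 0.953977,  N(d₂) = 0.806100,  e^(−rT) = 0.970528
E₀ = V₀·N(d₁) − D·e^(−rT)·N(d₂)
   = 384.5290·0.953977 − 139.1767·0.970528·0.806100 = 257.947815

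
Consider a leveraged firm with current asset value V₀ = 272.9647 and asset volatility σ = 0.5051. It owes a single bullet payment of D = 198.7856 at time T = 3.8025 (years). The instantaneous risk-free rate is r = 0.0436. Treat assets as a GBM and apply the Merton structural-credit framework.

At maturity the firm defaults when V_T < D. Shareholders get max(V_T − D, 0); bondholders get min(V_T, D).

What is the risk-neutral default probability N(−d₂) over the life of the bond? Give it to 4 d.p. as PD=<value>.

PD=0.5009

d₁ = [ln(V₀/D) + (r + σ²/2)T] / (σ√T)
   = [ln(272.9647/198.7856) + (0.0436 + 0.5·0.5051²)·3.8025] / (0.5051·√3.8025)
   = [0.317116 + 0.650847] / 0.984945 = 0.982758
d₂ = d₁ − σ√T = 0.982758 − 0.984945 = -0.002187
risk-neutral PD = N(−d₂) = N(0.002187) = 0.500872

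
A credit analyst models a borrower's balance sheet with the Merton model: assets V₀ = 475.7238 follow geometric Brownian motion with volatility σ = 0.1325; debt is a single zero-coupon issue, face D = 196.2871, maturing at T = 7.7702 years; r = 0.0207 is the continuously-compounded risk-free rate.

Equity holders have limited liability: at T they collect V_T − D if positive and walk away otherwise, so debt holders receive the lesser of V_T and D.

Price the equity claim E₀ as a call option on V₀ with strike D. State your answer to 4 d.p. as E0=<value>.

E0=308.6700

d₁ = [ln(V₀/D) + (r + σ²/2)T] / (σ√T)
   = [ln(475.7238/196.2871) + (0.0207 + 0.5·0.1325²)·7.7702] / (0.1325·√7.7702)
   = [0.885259 + 0.229051] / 0.369345 = 3.016991
d₂ = d₁ − σ√T = 3.016991 − 0.369345 = 2.647646
N(d₁) = 0.998724,  N(d₂) = 0.995947,  e^(−rT) = 0.851426
E₀ = V₀·N(d₁) − D·e^(−rT)·N(d₂)
   = 475.7238·0.998724 − 196.2871·0.851426·0.995947 = 308.669985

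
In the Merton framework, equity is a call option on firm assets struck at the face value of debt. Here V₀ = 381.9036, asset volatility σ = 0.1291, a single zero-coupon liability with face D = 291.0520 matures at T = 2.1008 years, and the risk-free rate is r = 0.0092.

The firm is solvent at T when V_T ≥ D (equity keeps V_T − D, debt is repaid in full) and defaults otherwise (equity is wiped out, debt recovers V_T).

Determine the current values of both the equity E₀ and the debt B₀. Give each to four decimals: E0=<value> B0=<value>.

E0=98.0128 B0=283.8908

d₁ = [ln(V₀/D) + (r + σ²/2)T] / (σ√T)
   = [ln(381.9036/291.0520) + (0.0092 + 0.5·0.1291²)·2.1008] / (0.1291·√2.1008)
   = [0.271666 + 0.036834] / 0.187119 = 1.648683
d₂ = d₁ − σ√T = 1.648683 − 0.187119 = 1.461564
N(d₁) = 0.950394,  N(d₂) = 0.928070,  e^(−rT) = 0.980858
E₀ = V₀·N(d₁) − D·e^(−rT)·N(d₂)
   = 381.9036·0.950394 − 291.0520·0.980858·0.928070 = 98.012777
B₀ = V₀ − E₀ = 381.9036 − 98.012777 = 283.890823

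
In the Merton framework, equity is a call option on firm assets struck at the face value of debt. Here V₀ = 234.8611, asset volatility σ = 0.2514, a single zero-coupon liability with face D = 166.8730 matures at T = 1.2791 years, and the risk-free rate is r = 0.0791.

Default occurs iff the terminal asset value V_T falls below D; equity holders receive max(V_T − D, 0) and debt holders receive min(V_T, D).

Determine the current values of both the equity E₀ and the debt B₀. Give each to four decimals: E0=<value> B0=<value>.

E0=85.4083 B0=149.4528

d₁ = [ln(V₀/D) + (r + σ²/2)T] / (σ√T)
   = [ln(234.8611/166.8730) + (0.0791 + 0.5·0.2514²)·1.2791] / (0.2514·√1.2791)
   = [0.341761 + 0.141598] / 0.284327 = 1.700013
d₂ = d₁ − σ√T = 1.700013 − 0.284327 = 1.415686
N(d₁) = 0.955436,  N(d₂) = 0.921566,  e^(−rT) = 0.903773
E₀ = V₀·N(d₁) − D·e^(−rT)·N(d₂)
   = 234.8611·0.955436 − 166.8730·0.903773·0.921566 = 85.408346
B₀ = V₀ − E₀ = 234.8611 − 85.408346 = 149.452754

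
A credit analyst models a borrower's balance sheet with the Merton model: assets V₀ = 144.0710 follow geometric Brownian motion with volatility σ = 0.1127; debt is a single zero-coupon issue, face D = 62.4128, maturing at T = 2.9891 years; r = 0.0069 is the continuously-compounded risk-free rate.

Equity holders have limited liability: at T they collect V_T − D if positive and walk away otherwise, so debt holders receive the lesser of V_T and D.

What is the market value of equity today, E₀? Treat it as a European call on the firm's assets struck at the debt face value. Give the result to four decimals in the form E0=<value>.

d₁ = [ln(V₀/D) + (r + σ²/2)T] / (σ√T)
   = [ln(144.0710/62.4128) + (0.0069 + 0.5·0.1127²)·2.9891] / (0.1127·√2.9891)
   = [0.836536 + 0.039608] / 0.194847 = 4.496567
d₂ = d₁ − σ√T = 4.496567 − 0.194847 = 4.301719
N(d₁) = 0.999997,  N(d₂) = 0.999992,  e^(−rT) = 0.979586
E₀ = V₀·N(d₁) − D·e^(−rT)·N(d₂)
   = 144.0710·0.999997 − 62.4128·0.979586·0.999992 = 82.932288

E0=82.9323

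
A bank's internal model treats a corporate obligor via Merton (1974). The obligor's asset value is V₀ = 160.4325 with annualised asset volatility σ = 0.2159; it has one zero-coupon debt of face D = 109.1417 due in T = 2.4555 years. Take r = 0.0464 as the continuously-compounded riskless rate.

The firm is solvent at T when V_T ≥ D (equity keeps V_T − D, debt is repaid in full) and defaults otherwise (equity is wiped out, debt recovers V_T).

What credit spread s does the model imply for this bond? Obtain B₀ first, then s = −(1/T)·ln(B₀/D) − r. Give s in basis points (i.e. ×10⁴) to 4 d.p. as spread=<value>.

spread=54.6016

d₁ = [ln(V₀/D) + (r + σ²/2)T] / (σ√T)
   = [ln(160.4325/109.1417) + (0.0464 + 0.5·0.2159²)·2.4555] / (0.2159·√2.4555)
   = [0.385226 + 0.171164] / 0.338316 = 1.644587
d₂ = d₁ − σ√T = 1.644587 − 0.338316 = 1.306271
N(d₁) = 0.949973,  N(d₂) = 0.904270,  e^(−rT) = 0.892316
E₀ = V₀·N(d₁) − D·e^(−rT)·N(d₂)
   = 160.4325·0.949973 − 109.1417·0.892316·0.904270 = 64.340658
B₀ = V₀ − E₀ = 160.4325 − 64.340658 = 96.091842
spread = −(1/T)·ln(B₀/D) − r = −(1/2.4555)·ln(96.091842/109.1417) − 0.0464 = 0.00546016
in basis points: 0.00546016 × 10⁴ = 54.6016 bp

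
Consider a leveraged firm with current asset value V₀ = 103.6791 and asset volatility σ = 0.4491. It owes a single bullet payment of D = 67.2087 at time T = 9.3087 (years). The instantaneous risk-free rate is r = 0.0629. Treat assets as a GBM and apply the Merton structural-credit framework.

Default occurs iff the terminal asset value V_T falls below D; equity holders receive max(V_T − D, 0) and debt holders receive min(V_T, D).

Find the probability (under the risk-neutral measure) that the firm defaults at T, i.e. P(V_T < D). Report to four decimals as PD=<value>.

d₁ = [ln(V₀/D) + (r + σ²/2)T] / (σ√T)
   = [ln(103.6791/67.2087) + (0.0629 + 0.5·0.4491²)·9.3087] / (0.4491·√9.3087)
   = [0.433498 + 1.524257] / 1.370211 = 1.428798
d₂ = d₁ − σ√T = 1.428798 − 1.370211 = 0.058586
risk-neutral PD = N(−d₂) = N(-0.058586) = 0.476641

PD=0.4766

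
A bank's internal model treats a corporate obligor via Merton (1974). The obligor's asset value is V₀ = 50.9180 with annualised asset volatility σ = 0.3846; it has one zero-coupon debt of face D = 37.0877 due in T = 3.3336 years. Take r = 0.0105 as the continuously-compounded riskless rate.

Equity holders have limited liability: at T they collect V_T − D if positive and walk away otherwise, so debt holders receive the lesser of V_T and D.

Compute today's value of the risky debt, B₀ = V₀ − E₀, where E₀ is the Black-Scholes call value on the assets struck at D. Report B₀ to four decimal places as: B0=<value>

B0=30.0744

d₁ = [ln(V₀/D) + (r + σ²/2)T] / (σ√T)
   = [ln(50.9180/37.0877) + (0.0105 + 0.5·0.3846²)·3.3336] / (0.3846·√3.3336)
   = [0.316931 + 0.281551] / 0.702208 = 0.852286
d₂ = d₁ − σ√T = 0.852286 − 0.702208 = 0.150077
N(d₁) = 0.802972,  N(d₂) = 0.559648,  e^(−rT) = 0.965603
E₀ = V₀·N(d₁) − D·e^(−rT)·N(d₂)
   = 50.9180·0.802972 − 37.0877·0.965603·0.559648 = 20.843628
B₀ = V₀ − E₀ = 50.9180 − 20.843628 = 30.074372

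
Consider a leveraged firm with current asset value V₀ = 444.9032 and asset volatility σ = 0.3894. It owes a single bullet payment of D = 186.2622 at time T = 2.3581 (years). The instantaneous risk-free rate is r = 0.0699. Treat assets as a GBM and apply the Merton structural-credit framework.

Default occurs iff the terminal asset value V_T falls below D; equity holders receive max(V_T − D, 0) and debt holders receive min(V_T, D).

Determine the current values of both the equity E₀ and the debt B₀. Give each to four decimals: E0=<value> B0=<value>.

E0=289.5391 B0=155.3641

d₁ = [ln(V₀/D) + (r + σ²/2)T] / (σ√T)
   = [ln(444.9032/186.2622) + (0.0699 + 0.5·0.3894²)·2.3581] / (0.3894·√2.3581)
   = [0.870701 + 0.343613] / 0.597967 = 2.030739
d₂ = d₁ − σ√T = 2.030739 − 0.597967 = 1.432773
N(d₁) = 0.978859,  N(d₂) = 0.924039,  e^(−rT) = 0.848037
E₀ = V₀·N(d₁) − D·e^(−rT)·N(d₂)
   = 444.9032·0.978859 − 186.2622·0.848037·0.924039 = 289.539070
B₀ = V₀ − E₀ = 444.9032 − 289.539070 = 155.364130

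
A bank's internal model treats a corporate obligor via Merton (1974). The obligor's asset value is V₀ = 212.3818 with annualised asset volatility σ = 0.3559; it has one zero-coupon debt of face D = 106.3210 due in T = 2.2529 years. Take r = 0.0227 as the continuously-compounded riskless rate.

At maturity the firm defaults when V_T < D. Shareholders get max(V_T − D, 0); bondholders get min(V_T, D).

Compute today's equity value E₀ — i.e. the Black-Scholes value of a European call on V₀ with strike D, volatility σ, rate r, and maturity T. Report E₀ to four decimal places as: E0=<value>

E0=114.2152

d₁ = [ln(V₀/D) + (r + σ²/2)T] / (σ√T)
   = [ln(212.3818/106.3210) + (0.0227 + 0.5·0.3559²)·2.2529] / (0.3559·√2.2529)
   = [0.691923 + 0.193822] / 0.534194 = 1.658097
d₂ = d₁ − σ√T = 1.658097 − 0.534194 = 1.123903
N(d₁) = 0.951351,  N(d₂) = 0.869473,  e^(−rT) = 0.950145
E₀ = V₀·N(d₁) − D·e^(−rT)·N(d₂)
   = 212.3818·0.951351 − 106.3210·0.950145·0.869473 = 114.215189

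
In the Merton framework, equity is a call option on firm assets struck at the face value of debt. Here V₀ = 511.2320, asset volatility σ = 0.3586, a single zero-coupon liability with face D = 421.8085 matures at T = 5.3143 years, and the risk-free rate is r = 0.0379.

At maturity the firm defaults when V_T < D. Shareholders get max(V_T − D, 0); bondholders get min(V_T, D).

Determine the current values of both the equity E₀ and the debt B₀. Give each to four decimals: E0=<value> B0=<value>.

d₁ = [ln(V₀/D) + (r + σ²/2)T] / (σ√T)
   = [ln(511.2320/421.8085) + (0.0379 + 0.5·0.3586²)·5.3143] / (0.3586·√5.3143)
   = [0.192272 + 0.543105] / 0.826672 = 0.889564
d₂ = d₁ − σ√T = 0.889564 − 0.826672 = 0.062891
N(d₁) = 0.813150,  N(d₂) = 0.525074,  e^(−rT) = 0.817576
E₀ = V₀·N(d₁) − D·e^(−rT)·N(d₂)
   = 511.2320·0.813150 − 421.8085·0.817576·0.525074 = 234.631216
B₀ = V₀ − E₀ = 511.2320 − 234.631216 = 276.600784

E0=234.6312 B0=276.6008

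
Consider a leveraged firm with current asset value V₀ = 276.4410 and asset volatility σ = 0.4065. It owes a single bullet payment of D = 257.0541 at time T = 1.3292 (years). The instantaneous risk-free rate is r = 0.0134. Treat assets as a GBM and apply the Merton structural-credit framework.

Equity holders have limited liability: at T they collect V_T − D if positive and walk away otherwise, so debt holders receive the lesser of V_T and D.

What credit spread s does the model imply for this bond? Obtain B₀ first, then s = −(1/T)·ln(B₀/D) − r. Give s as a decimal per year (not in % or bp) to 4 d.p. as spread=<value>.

d₁ = [ln(V₀/D) + (r + σ²/2)T] / (σ√T)
   = [ln(276.4410/257.0541) + (0.0134 + 0.5·0.4065²)·1.3292] / (0.4065·√1.3292)
   = [0.072711 + 0.127631] / 0.468658 = 0.427481
d₂ = d₁ − σ√T = 0.427481 − 0.468658 = -0.041177
N(d₁) = 0.665485,  N(d₂) = 0.483577,  e^(−rT) = 0.982346
E₀ = V₀·N(d₁) − D·e^(−rT)·N(d₂)
   = 276.4410·0.665485 − 257.0541·0.982346·0.483577 = 61.856328
B₀ = V₀ − E₀ = 276.4410 − 61.856328 = 214.584672
spread = −(1/T)·ln(B₀/D) − r = −(1/1.3292)·ln(214.584672/257.0541) − 0.0134 = 0.12245778

spread=0.1225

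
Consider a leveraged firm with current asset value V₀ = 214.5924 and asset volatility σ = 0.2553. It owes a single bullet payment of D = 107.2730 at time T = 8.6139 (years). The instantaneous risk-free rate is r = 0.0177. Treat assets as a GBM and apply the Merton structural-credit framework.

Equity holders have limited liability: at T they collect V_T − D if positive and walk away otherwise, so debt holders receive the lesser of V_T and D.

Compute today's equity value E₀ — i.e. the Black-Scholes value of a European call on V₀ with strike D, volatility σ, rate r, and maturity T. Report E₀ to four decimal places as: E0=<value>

E0=129.0064

d₁ = [ln(V₀/D) + (r + σ²/2)T] / (σ√T)
   = [ln(214.5924/107.2730) + (0.0177 + 0.5·0.2553²)·8.6139] / (0.2553·√8.6139)
   = [0.693363 + 0.433185] / 0.749291 = 1.503485
d₂ = d₁ − σ√T = 1.503485 − 0.749291 = 0.754194
N(d₁) = 0.933643,  N(d₂) = 0.774633,  e^(−rT) = 0.858588
E₀ = V₀·N(d₁) − D·e^(−rT)·N(d₂)
   = 214.5924·0.933643 − 107.2730·0.858588·0.774633 = 129.006373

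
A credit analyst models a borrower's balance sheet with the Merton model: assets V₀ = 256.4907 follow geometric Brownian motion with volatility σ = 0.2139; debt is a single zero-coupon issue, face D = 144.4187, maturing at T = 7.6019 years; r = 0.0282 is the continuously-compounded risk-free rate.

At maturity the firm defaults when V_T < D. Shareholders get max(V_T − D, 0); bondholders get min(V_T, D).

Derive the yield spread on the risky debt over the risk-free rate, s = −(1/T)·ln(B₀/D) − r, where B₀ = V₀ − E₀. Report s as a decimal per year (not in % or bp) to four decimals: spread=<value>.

d₁ = [ln(V₀/D) + (r + σ²/2)T] / (σ√T)
   = [ln(256.4907/144.4187) + (0.0282 + 0.5·0.2139²)·7.6019] / (0.2139·√7.6019)
   = [0.574376 + 0.388279] / 0.589755 = 1.632295
d₂ = d₁ − σ√T = 1.632295 − 0.589755 = 1.042540
N(d₁) = 0.948691,  N(d₂) = 0.851419,  e^(−rT) = 0.807047
E₀ = V₀·N(d₁) − D·e^(−rT)·N(d₂)
   = 256.4907·0.948691 − 144.4187·0.807047·0.851419 = 144.095330
B₀ = V₀ − E₀ = 256.4907 − 144.095330 = 112.395370
spread = −(1/T)·ln(B₀/D) − r = −(1/7.6019)·ln(112.395370/144.4187) − 0.0282 = 0.00477780

spread=0.0048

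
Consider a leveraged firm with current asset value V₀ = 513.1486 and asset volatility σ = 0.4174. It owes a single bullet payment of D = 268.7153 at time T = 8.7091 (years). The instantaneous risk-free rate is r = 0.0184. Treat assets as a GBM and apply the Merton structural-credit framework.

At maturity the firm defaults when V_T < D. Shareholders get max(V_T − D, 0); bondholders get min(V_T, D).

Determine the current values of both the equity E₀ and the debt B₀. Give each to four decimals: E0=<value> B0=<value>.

E0=342.8339 B0=170.3147

d₁ = [ln(V₀/D) + (r + σ²/2)T] / (σ√T)
   = [ln(513.1486/268.7153) + (0.0184 + 0.5·0.4174²)·8.7091] / (0.4174·√8.7091)
   = [0.646913 + 0.918909] / 1.231797 = 1.271169
d₂ = d₁ − σ√T = 1.271169 − 1.231797 = 0.039372
N(d₁) = 0.898166,  N(d₂) = 0.515703,  e^(−rT) = 0.851933
E₀ = V₀·N(d₁) − D·e^(−rT)·N(d₂)
   = 513.1486·0.898166 − 268.7153·0.851933·0.515703 = 342.833893
B₀ = V₀ − E₀ = 513.1486 − 342.833893 = 170.314707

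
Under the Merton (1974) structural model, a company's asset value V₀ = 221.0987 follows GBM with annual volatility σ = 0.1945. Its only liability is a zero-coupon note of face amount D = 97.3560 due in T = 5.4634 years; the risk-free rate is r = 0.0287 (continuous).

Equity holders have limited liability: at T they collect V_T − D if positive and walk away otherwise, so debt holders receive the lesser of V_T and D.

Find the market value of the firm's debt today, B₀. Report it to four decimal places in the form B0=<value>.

B0=82.8864

d₁ = [ln(V₀/D) + (r + σ²/2)T] / (σ√T)
   = [ln(221.0987/97.3560) + (0.0287 + 0.5·0.1945²)·5.4634] / (0.1945·√5.4634)
   = [0.820235 + 0.260140] / 0.454623 = 2.376422
d₂ = d₁ − σ√T = 2.376422 − 0.454623 = 1.921799
N(d₁) = 0.991259,  N(d₂) = 0.972684,  e^(−rT) = 0.854875
E₀ = V₀·N(d₁) − D·e^(−rT)·N(d₂)
   = 221.0987·0.991259 − 97.3560·0.854875·0.972684 = 138.212284
B₀ = V₀ − E₀ = 221.0987 − 138.212284 = 82.886416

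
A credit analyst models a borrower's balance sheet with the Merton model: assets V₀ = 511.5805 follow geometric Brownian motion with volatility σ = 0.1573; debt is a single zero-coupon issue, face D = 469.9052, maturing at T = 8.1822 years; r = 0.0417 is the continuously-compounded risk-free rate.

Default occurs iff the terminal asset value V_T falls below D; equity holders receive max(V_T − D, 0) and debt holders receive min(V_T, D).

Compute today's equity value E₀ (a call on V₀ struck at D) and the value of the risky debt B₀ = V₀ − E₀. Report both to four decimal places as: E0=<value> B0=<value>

E0=194.3695 B0=317.2110

d₁ = [ln(V₀/D) + (r + σ²/2)T] / (σ√T)
   = [ln(511.5805/469.9052) + (0.0417 + 0.5·0.1573²)·8.1822] / (0.1573·√8.1822)
   = [0.084974 + 0.442425] / 0.449949 = 1.172129
d₂ = d₁ − σ√T = 1.172129 − 0.449949 = 0.722180
N(d₁) = 0.879427,  N(d₂) = 0.764908,  e^(−rT) = 0.710918
E₀ = V₀·N(d₁) − D·e^(−rT)·N(d₂)
   = 511.5805·0.879427 − 469.9052·0.710918·0.764908 = 194.369522
B₀ = V₀ − E₀ = 511.5805 − 194.369522 = 317.210978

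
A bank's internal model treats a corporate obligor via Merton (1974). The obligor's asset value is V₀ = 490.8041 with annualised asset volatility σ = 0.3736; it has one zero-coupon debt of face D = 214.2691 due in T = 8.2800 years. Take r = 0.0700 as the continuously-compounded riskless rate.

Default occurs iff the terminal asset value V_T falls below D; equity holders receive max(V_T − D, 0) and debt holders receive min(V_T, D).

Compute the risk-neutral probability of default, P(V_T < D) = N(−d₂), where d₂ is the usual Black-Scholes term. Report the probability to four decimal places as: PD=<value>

d₁ = [ln(V₀/D) + (r + σ²/2)T] / (σ√T)
   = [ln(490.8041/214.2691) + (0.0700 + 0.5·0.3736²)·8.2800] / (0.3736·√8.2800)
   = [0.828812 + 1.157449] / 1.075034 = 1.847627
d₂ = d₁ − σ√T = 1.847627 − 1.075034 = 0.772593
risk-neutral PD = N(−d₂) = N(-0.772593) = 0.219882

PD=0.2199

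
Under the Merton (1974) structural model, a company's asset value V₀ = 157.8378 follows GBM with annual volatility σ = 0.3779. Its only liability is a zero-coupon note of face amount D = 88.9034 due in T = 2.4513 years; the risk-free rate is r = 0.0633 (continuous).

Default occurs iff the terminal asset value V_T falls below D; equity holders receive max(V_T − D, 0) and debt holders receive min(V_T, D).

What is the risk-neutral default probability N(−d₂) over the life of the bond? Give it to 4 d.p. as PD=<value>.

PD=0.1745

d₁ = [ln(V₀/D) + (r + σ²/2)T] / (σ√T)
   = [ln(157.8378/88.9034) + (0.0633 + 0.5·0.3779²)·2.4513] / (0.3779·√2.4513)
   = [0.574018 + 0.330200] / 0.591664 = 1.528263
d₂ = d₁ − σ√T = 1.528263 − 0.591664 = 0.936599
risk-neutral PD = N(−d₂) = N(-0.936599) = 0.174483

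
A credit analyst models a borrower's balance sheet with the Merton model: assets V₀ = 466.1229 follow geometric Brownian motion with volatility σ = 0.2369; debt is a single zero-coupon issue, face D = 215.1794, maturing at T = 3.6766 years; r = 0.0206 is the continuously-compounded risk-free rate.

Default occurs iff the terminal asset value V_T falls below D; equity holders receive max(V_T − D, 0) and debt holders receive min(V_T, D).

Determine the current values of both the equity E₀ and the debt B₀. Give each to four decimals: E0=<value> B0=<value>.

d₁ = [ln(V₀/D) + (r + σ²/2)T] / (σ√T)
   = [ln(466.1229/215.1794) + (0.0206 + 0.5·0.2369²)·3.6766] / (0.2369·√3.6766)
   = [0.772977 + 0.178906] / 0.454243 = 2.095538
d₂ = d₁ − σ√T = 2.095538 − 0.454243 = 1.641295
N(d₁) = 0.981938,  N(d₂) = 0.949632,  e^(−rT) = 0.927059
E₀ = V₀·N(d₁) − D·e^(−rT)·N(d₂)
   = 466.1229·0.981938 − 215.1794·0.927059·0.949632 = 268.267585
B₀ = V₀ − E₀ = 466.1229 − 268.267585 = 197.855315

E0=268.2676 B0=197.8553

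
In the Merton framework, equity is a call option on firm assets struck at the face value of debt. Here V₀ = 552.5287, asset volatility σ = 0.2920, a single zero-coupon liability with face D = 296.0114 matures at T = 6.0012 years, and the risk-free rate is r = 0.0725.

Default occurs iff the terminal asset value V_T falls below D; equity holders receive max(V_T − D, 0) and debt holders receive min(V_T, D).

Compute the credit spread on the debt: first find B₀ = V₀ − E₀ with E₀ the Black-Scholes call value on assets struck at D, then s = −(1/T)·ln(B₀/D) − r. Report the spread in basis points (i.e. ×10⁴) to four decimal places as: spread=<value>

spread=60.2714

d₁ = [ln(V₀/D) + (r + σ²/2)T] / (σ√T)
   = [ln(552.5287/296.0114) + (0.0725 + 0.5·0.2920²)·6.0012] / (0.2920·√6.0012)
   = [0.624107 + 0.690930] / 0.715323 = 1.838384
d₂ = d₁ − σ√T = 1.838384 − 0.715323 = 1.123062
N(d₁) = 0.966997,  N(d₂) = 0.869294,  e^(−rT) = 0.647208
E₀ = V₀·N(d₁) − D·e^(−rT)·N(d₂)
   = 552.5287·0.966997 − 296.0114·0.647208·0.869294 = 367.753321
B₀ = V₀ − E₀ = 552.5287 − 367.753321 = 184.775379
spread = −(1/T)·ln(B₀/D) − r = −(1/6.0012)·ln(184.775379/296.0114) − 0.0725 = 0.00602714
in basis points: 0.00602714 × 10⁴ = 60.2714 bp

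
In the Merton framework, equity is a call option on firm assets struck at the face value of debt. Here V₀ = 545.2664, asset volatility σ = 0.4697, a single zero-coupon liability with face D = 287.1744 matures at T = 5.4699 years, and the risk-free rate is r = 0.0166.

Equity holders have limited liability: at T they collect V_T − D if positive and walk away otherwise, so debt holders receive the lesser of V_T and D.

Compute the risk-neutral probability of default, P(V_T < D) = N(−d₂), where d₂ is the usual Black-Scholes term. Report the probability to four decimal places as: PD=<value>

d₁ = [ln(V₀/D) + (r + σ²/2)T] / (σ√T)
   = [ln(545.2664/287.1744) + (0.0166 + 0.5·0.4697²)·5.4699] / (0.4697·√5.4699)
   = [0.641185 + 0.694180] / 1.098526 = 1.215597
d₂ = d₁ − σ√T = 1.215597 − 1.098526 = 0.117071
risk-neutral PD = N(−d₂) = N(-0.117071) = 0.453402

PD=0.4534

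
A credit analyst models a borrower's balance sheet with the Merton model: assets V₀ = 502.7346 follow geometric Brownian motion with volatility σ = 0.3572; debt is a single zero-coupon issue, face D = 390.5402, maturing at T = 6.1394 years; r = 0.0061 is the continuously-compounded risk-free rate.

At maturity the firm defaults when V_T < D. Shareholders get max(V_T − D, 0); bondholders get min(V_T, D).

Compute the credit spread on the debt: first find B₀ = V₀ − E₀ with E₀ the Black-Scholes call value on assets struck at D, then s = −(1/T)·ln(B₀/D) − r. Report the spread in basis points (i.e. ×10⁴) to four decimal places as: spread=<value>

spread=470.5941

d₁ = [ln(V₀/D) + (r + σ²/2)T] / (σ√T)
   = [ln(502.7346/390.5402) + (0.0061 + 0.5·0.3572²)·6.1394] / (0.3572·√6.1394)
   = [0.252531 + 0.429119] / 0.885063 = 0.770171
d₂ = d₁ − σ√T = 0.770171 − 0.885063 = -0.114892
N(d₁) = 0.779401,  N(d₂) = 0.454265,  e^(−rT) = 0.963242
E₀ = V₀·N(d₁) − D·e^(−rT)·N(d₂)
   = 502.7346·0.779401 − 390.5402·0.963242·0.454265 = 220.944069
B₀ = V₀ − E₀ = 502.7346 − 220.944069 = 281.790531
spread = −(1/T)·ln(B₀/D) − r = −(1/6.1394)·ln(281.790531/390.5402) − 0.0061 = 0.04705941
in basis points: 0.04705941 × 10⁴ = 470.5941 bp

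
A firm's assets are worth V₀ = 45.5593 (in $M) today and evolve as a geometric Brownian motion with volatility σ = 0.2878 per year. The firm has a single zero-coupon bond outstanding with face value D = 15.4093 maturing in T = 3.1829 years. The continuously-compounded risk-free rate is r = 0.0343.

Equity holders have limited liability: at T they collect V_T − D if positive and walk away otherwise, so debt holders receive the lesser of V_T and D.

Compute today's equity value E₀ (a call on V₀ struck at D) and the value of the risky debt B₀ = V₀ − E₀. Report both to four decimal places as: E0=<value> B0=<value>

d₁ = [ln(V₀/D) + (r + σ²/2)T] / (σ√T)
   = [ln(45.5593/15.4093) + (0.0343 + 0.5·0.2878²)·3.1829] / (0.2878·√3.1829)
   = [1.084044 + 0.240991] / 0.513455 = 2.580626
d₂ = d₁ − σ√T = 2.580626 − 0.513455 = 2.067171
N(d₁) = 0.995069,  N(d₂) = 0.980641,  e^(−rT) = 0.896575
E₀ = V₀·N(d₁) − D·e^(−rT)·N(d₂)
   = 45.5593·0.995069 − 15.4093·0.896575·0.980641 = 31.786509
B₀ = V₀ − E₀ = 45.5593 − 31.786509 = 13.772791

E0=31.7865 B0=13.7728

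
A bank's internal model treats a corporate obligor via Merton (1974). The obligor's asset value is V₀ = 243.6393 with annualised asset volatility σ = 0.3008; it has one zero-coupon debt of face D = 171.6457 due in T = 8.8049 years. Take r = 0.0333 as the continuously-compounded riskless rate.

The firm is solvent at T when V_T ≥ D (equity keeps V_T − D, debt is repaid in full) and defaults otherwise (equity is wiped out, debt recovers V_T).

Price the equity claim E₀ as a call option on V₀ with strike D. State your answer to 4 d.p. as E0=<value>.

d₁ = [ln(V₀/D) + (r + σ²/2)T] / (σ√T)
   = [ln(243.6393/171.6457) + (0.0333 + 0.5·0.3008²)·8.8049] / (0.3008·√8.8049)
   = [0.350256 + 0.691540] / 0.892565 = 1.167193
d₂ = d₁ − σ√T = 1.167193 − 0.892565 = 0.274628
N(d₁) = 0.878434,  N(d₂) = 0.608199,  e^(−rT) = 0.745871
E₀ = V₀·N(d₁) − D·e^(−rT)·N(d₂)
   = 243.6393·0.878434 − 171.6457·0.745871·0.608199 = 136.156046

E0=136.1560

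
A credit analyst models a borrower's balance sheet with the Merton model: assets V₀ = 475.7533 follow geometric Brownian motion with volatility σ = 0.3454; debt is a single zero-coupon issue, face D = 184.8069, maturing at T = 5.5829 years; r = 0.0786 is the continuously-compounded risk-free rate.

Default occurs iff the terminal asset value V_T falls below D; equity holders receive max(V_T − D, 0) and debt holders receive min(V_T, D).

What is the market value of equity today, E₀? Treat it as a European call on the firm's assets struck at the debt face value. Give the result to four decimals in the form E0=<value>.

d₁ = [ln(V₀/D) + (r + σ²/2)T] / (σ√T)
   = [ln(475.7533/184.8069) + (0.0786 + 0.5·0.3454²)·5.5829] / (0.3454·√5.5829)
   = [0.945588 + 0.771839] / 0.816117 = 2.104389
d₂ = d₁ − σ√T = 2.104389 − 0.816117 = 1.288272
N(d₁) = 0.982328,  N(d₂) = 0.901174,  e^(−rT) = 0.644799
E₀ = V₀·N(d₁) − D·e^(−rT)·N(d₂)
   = 475.7533·0.982328 − 184.8069·0.644799·0.901174 = 359.958667

E0=359.9587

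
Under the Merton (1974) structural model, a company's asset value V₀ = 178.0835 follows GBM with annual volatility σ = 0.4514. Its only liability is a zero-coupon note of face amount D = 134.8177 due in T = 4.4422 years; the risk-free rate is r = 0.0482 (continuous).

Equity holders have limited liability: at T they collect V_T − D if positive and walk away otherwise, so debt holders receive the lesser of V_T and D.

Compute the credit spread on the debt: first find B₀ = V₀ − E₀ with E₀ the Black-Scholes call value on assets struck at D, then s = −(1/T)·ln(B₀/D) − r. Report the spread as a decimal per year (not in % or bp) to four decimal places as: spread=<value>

spread=0.0562

d₁ = [ln(V₀/D) + (r + σ²/2)T] / (σ√T)
   = [ln(178.0835/134.8177) + (0.0482 + 0.5·0.4514²)·4.4422] / (0.4514·√4.4422)
   = [0.278329 + 0.666690] / 0.951394 = 0.993299
d₂ = d₁ − σ√T = 0.993299 − 0.951394 = 0.041904
N(d₁) = 0.839718,  N(d₂) = 0.516712,  e^(−rT) = 0.807256
E₀ = V₀·N(d₁) − D·e^(−rT)·N(d₂)
   = 178.0835·0.839718 − 134.8177·0.807256·0.516712 = 93.304803
B₀ = V₀ − E₀ = 178.0835 − 93.304803 = 84.778697
spread = −(1/T)·ln(B₀/D) − r = −(1/4.4422)·ln(84.778697/134.8177) − 0.0482 = 0.05622555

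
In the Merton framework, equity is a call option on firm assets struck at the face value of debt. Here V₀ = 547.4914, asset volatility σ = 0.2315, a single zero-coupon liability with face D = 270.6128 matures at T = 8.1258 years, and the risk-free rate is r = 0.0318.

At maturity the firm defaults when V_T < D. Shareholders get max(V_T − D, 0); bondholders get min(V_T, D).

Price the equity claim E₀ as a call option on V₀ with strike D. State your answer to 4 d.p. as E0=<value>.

E0=345.3988

d₁ = [ln(V₀/D) + (r + σ²/2)T] / (σ√T)
   = [ln(547.4914/270.6128) + (0.0318 + 0.5·0.2315²)·8.1258] / (0.2315·√8.1258)
   = [0.704658 + 0.476140] / 0.659909 = 1.789335
d₂ = d₁ − σ√T = 1.789335 − 0.659909 = 1.129426
N(d₁) = 0.963220,  N(d₂) = 0.870641,  e^(−rT) = 0.772286
E₀ = V₀·N(d₁) − D·e^(−rT)·N(d₂)
   = 547.4914·0.963220 − 270.6128·0.772286·0.870641 = 345.398786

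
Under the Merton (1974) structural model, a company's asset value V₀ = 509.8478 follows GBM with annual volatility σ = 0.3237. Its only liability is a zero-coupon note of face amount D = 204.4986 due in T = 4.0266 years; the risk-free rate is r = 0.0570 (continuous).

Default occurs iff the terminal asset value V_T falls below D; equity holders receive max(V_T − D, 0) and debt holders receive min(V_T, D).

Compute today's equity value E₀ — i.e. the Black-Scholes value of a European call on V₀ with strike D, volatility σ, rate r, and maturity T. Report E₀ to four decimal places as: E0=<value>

E0=350.1245

d₁ = [ln(V₀/D) + (r + σ²/2)T] / (σ√T)
   = [ln(509.8478/204.4986) + (0.0570 + 0.5·0.3237²)·4.0266] / (0.3237·√4.0266)
   = [0.913551 + 0.440473] / 0.649549 = 2.084561
d₂ = d₁ − σ√T = 2.084561 − 0.649549 = 1.435012
N(d₁) = 0.981445,  N(d₂) = 0.924358,  e^(−rT) = 0.794918
E₀ = V₀·N(d₁) − D·e^(−rT)·N(d₂)
   = 509.8478·0.981445 − 204.4986·0.794918·0.924358 = 350.124460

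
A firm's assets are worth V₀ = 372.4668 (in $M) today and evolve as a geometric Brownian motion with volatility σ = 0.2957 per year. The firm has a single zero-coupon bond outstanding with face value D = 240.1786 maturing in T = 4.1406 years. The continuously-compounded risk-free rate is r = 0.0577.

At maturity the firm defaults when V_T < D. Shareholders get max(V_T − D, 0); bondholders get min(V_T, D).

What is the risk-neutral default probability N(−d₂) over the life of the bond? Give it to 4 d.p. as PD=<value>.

PD=0.2046

d₁ = [ln(V₀/D) + (r + σ²/2)T] / (σ√T)
   = [ln(372.4668/240.1786) + (0.0577 + 0.5·0.2957²)·4.1406] / (0.2957·√4.1406)
   = [0.438765 + 0.419937] / 0.601704 = 1.427116
d₂ = d₁ − σ√T = 1.427116 − 0.601704 = 0.825412
risk-neutral PD = N(−d₂) = N(-0.825412) = 0.204569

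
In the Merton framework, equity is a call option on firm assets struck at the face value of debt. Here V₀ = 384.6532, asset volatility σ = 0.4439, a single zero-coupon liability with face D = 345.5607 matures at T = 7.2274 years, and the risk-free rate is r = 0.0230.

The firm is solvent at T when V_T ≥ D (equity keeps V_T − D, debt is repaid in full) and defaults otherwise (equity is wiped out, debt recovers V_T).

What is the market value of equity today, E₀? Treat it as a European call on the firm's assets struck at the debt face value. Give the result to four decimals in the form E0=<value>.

d₁ = [ln(V₀/D) + (r + σ²/2)T] / (σ√T)
   = [ln(384.6532/345.5607) + (0.0230 + 0.5·0.4439²)·7.2274] / (0.4439·√7.2274)
   = [0.107174 + 0.878300] / 1.193373 = 0.825788
d₂ = d₁ − σ√T = 0.825788 − 1.193373 = -0.367585
N(d₁) = 0.795538,  N(d₂) = 0.356592,  e^(−rT) = 0.846851
E₀ = V₀·N(d₁) − D·e^(−rT)·N(d₂)
   = 384.6532·0.795538 − 345.5607·0.846851·0.356592 = 201.653799

E0=201.6538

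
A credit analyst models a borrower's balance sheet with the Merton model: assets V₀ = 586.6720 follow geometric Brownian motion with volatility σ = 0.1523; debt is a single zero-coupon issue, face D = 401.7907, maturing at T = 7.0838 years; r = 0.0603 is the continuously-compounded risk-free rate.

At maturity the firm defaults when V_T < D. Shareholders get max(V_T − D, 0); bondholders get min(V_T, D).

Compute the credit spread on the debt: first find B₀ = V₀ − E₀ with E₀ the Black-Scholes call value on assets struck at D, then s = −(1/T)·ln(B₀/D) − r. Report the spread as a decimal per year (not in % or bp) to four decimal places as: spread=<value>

d₁ = [ln(V₀/D) + (r + σ²/2)T] / (σ√T)
   = [ln(586.6720/401.7907) + (0.0603 + 0.5·0.1523²)·7.0838] / (0.1523·√7.0838)
   = [0.378535 + 0.509309] / 0.405353 = 2.190298
d₂ = d₁ − σ√T = 2.190298 − 0.405353 = 1.784945
N(d₁) = 0.985749,  N(d₂) = 0.962865,  e^(−rT) = 0.652364
E₀ = V₀·N(d₁) − D·e^(−rT)·N(d₂)
   = 586.6720·0.985749 − 401.7907·0.652364·0.962865 = 325.931122
B₀ = V₀ − E₀ = 586.6720 − 325.931122 = 260.740878
spread = −(1/T)·ln(B₀/D) − r = −(1/7.0838)·ln(260.740878/401.7907) − 0.0603 = 0.00074128

spread=0.0007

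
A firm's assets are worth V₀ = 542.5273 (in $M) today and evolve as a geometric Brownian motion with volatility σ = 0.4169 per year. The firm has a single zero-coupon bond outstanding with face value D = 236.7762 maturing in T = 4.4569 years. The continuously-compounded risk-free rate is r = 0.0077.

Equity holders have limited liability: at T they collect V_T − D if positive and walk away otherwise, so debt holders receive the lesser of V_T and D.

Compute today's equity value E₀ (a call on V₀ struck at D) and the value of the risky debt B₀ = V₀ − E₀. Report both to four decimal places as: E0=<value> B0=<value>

d₁ = [ln(V₀/D) + (r + σ²/2)T] / (σ√T)
   = [ln(542.5273/236.7762) + (0.0077 + 0.5·0.4169²)·4.4569] / (0.4169·√4.4569)
   = [0.829123 + 0.421635] / 0.880133 = 1.421101
d₂ = d₁ − σ√T = 1.421101 − 0.880133 = 0.540968
N(d₁) = 0.922356,  N(d₂) = 0.705735,  e^(−rT) = 0.966264
E₀ = V₀·N(d₁) − D·e^(−rT)·N(d₂)
   = 542.5273·0.922356 − 236.7762·0.966264·0.705735 = 338.939504
B₀ = V₀ − E₀ = 542.5273 − 338.939504 = 203.587796

E0=338.9395 B0=203.5878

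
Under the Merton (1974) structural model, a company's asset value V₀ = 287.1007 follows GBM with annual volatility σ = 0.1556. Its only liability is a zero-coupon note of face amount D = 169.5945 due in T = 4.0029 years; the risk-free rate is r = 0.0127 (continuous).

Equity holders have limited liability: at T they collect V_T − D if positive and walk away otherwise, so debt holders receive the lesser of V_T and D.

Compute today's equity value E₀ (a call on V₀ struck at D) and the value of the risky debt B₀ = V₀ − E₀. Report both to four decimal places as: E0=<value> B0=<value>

d₁ = [ln(V₀/D) + (r + σ²/2)T] / (σ√T)
   = [ln(287.1007/169.5945) + (0.0127 + 0.5·0.1556²)·4.0029] / (0.1556·√4.0029)
   = [0.526423 + 0.099295] / 0.311313 = 2.009932
d₂ = d₁ − σ√T = 2.009932 − 0.311313 = 1.698619
N(d₁) = 0.977781,  N(d₂) = 0.955304,  e^(−rT) = 0.950434
E₀ = V₀·N(d₁) − D·e^(−rT)·N(d₂)
   = 287.1007·0.977781 − 169.5945·0.950434·0.955304 = 126.737609
B₀ = V₀ − E₀ = 287.1007 − 126.737609 = 160.363091

E0=126.7376 B0=160.3631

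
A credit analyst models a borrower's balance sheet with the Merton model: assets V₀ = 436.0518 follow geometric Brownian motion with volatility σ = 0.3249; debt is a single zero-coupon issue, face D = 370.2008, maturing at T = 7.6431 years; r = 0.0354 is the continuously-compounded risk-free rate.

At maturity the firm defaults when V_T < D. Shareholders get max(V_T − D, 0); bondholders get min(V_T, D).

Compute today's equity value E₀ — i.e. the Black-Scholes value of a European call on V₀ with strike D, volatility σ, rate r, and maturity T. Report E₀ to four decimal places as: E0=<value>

d₁ = [ln(V₀/D) + (r + σ²/2)T] / (σ√T)
   = [ln(436.0518/370.2008) + (0.0354 + 0.5·0.3249²)·7.6431] / (0.3249·√7.6431)
   = [0.163715 + 0.673969] / 0.898224 = 0.932601
d₂ = d₁ − σ√T = 0.932601 − 0.898224 = 0.034377
N(d₁) = 0.824487,  N(d₂) = 0.513712,  e^(−rT) = 0.762948
E₀ = V₀·N(d₁) − D·e^(−rT)·N(d₂)
   = 436.0518·0.824487 − 370.2008·0.762948·0.513712 = 214.424268

E0=214.4243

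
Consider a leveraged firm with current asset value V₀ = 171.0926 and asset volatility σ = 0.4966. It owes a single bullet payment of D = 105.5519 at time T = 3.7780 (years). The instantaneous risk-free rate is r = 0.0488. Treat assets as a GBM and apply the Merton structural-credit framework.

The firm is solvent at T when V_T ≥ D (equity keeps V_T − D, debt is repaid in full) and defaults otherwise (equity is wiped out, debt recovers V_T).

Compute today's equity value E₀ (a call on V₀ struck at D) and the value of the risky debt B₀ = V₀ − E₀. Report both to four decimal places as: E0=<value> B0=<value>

d₁ = [ln(V₀/D) + (r + σ²/2)T] / (σ√T)
   = [ln(171.0926/105.5519) + (0.0488 + 0.5·0.4966²)·3.7780] / (0.4966·√3.7780)
   = [0.483002 + 0.650216] / 0.965245 = 1.174021
d₂ = d₁ − σ√T = 1.174021 − 0.965245 = 0.208775
N(d₁) = 0.879807,  N(d₂) = 0.582688,  e^(−rT) = 0.831631
E₀ = V₀·N(d₁) − D·e^(−rT)·N(d₂)
   = 171.0926·0.879807 − 105.5519·0.831631·0.582688 = 99.379895
B₀ = V₀ − E₀ = 171.0926 − 99.379895 = 71.712705

E0=99.3799 B0=71.7127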